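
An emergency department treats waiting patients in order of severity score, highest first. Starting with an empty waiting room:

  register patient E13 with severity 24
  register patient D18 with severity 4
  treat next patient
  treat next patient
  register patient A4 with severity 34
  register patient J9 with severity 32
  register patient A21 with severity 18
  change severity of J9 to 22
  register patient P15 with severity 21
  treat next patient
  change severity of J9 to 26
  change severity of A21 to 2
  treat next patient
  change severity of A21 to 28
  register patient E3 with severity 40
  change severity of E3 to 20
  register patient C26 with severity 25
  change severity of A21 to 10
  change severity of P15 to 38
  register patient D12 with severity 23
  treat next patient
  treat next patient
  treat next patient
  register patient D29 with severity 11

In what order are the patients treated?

add E13 (severity 24) → {E13:24}
add D18 (severity 4) → {E13:24, D18:4}
treat next patient → E13; now {D18:4}
treat next patient → D18; now {}
add A4 (severity 34) → {A4:34}
add J9 (severity 32) → {A4:34, J9:32}
add A21 (severity 18) → {A4:34, J9:32, A21:18}
update J9 to severity 22 → {A4:34, J9:22, A21:18}
add P15 (severity 21) → {A4:34, J9:22, P15:21, A21:18}
treat next patient → A4; now {J9:22, P15:21, A21:18}
update J9 to severity 26 → {J9:26, P15:21, A21:18}
update A21 to severity 2 → {J9:26, P15:21, A21:2}
treat next patient → J9; now {P15:21, A21:2}
update A21 to severity 28 → {A21:28, P15:21}
add E3 (severity 40) → {E3:40, A21:28, P15:21}
update E3 to severity 20 → {A21:28, P15:21, E3:20}
add C26 (severity 25) → {A21:28, C26:25, P15:21, E3:20}
update A21 to severity 10 → {C26:25, P15:21, E3:20, A21:10}
update P15 to severity 38 → {P15:38, C26:25, E3:20, A21:10}
add D12 (severity 23) → {P15:38, C26:25, D12:23, E3:20, A21:10}
treat next patient → P15; now {C26:25, D12:23, E3:20, A21:10}
treat next patient → C26; now {D12:23, E3:20, A21:10}
treat next patient → D12; now {E3:20, A21:10}
add D29 (severity 11) → {E3:20, D29:11, A21:10}

E13, D18, A4, J9, P15, C26, D12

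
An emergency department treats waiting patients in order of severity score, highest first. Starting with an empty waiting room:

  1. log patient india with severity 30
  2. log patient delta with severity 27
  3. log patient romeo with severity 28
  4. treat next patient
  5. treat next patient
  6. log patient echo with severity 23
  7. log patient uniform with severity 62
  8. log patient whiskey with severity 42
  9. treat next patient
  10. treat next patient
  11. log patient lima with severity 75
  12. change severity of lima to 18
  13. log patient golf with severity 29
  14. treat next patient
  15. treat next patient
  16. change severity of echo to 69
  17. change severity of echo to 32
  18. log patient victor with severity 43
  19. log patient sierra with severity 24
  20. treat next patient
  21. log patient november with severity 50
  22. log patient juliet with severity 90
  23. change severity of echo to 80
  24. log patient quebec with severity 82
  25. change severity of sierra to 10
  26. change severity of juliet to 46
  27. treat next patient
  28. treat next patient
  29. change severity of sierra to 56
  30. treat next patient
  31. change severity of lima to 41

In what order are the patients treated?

india → romeo → uniform → whiskey → golf → delta → victor → quebec → echo → sierra

add india (severity 30) → {india:30}
add delta (severity 27) → {india:30, delta:27}
add romeo (severity 28) → {india:30, romeo:28, delta:27}
treat next patient → india; now {romeo:28, delta:27}
treat next patient → romeo; now {delta:27}
add echo (severity 23) → {delta:27, echo:23}
add uniform (severity 62) → {uniform:62, delta:27, echo:23}
add whiskey (severity 42) → {uniform:62, whiskey:42, delta:27, echo:23}
treat next patient → uniform; now {whiskey:42, delta:27, echo:23}
treat next patient → whiskey; now {delta:27, echo:23}
add lima (severity 75) → {lima:75, delta:27, echo:23}
update lima to severity 18 → {delta:27, echo:23, lima:18}
add golf (severity 29) → {golf:29, delta:27, echo:23, lima:18}
treat next patient → golf; now {delta:27, echo:23, lima:18}
treat next patient → delta; now {echo:23, lima:18}
update echo to severity 69 → {echo:69, lima:18}
update echo to severity 32 → {echo:32, lima:18}
add victor (severity 43) → {victor:43, echo:32, lima:18}
add sierra (severity 24) → {victor:43, echo:32, sierra:24, lima:18}
treat next patient → victor; now {echo:32, sierra:24, lima:18}
add november (severity 50) → {november:50, echo:32, sierra:24, lima:18}
add juliet (severity 90) → {juliet:90, november:50, echo:32, sierra:24, lima:18}
update echo to severity 80 → {juliet:90, echo:80, november:50, sierra:24, lima:18}
add quebec (severity 82) → {juliet:90, quebec:82, echo:80, november:50, sierra:24, lima:18}
update sierra to severity 10 → {juliet:90, quebec:82, echo:80, november:50, lima:18, sierra:10}
update juliet to severity 46 → {quebec:82, echo:80, november:50, juliet:46, lima:18, sierra:10}
treat next patient → quebec; now {echo:80, november:50, juliet:46, lima:18, sierra:10}
treat next patient → echo; now {november:50, juliet:46, lima:18, sierra:10}
update sierra to severity 56 → {sierra:56, november:50, juliet:46, lima:18}
treat next patient → sierra; now {november:50, juliet:46, lima:18}
update lima to severity 41 → {november:50, juliet:46, lima:41}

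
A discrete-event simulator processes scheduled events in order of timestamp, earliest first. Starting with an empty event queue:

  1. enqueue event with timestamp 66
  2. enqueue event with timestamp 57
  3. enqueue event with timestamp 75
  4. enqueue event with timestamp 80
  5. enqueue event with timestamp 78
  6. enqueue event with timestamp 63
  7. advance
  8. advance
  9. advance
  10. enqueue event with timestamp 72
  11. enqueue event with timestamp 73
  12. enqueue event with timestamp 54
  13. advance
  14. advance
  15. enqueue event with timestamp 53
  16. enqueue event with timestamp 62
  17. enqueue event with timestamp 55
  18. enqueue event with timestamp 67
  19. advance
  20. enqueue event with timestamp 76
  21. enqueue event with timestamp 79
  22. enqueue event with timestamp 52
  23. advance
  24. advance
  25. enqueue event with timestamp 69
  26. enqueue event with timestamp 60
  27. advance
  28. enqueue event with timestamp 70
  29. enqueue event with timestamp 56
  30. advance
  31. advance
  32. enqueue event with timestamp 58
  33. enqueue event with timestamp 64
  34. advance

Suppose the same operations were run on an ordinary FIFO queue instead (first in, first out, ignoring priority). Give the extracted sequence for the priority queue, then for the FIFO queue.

priority queue: 57 → 63 → 66 → 54 → 72 → 53 → 52 → 55 → 60 → 56 → 62 → 58; FIFO queue: 66 → 57 → 75 → 80 → 78 → 63 → 72 → 73 → 54 → 53 → 62 → 55

insert 66 → {66}
insert 57 → {57, 66}
insert 75 → {57, 66, 75}
insert 80 → {57, 66, 75, 80}
insert 78 → {57, 66, 75, 78, 80}
insert 63 → {57, 63, 66, 75, 78, 80}
advance → 57; now {63, 66, 75, 78, 80}
advance → 63; now {66, 75, 78, 80}
advance → 66; now {75, 78, 80}
insert 72 → {72, 75, 78, 80}
insert 73 → {72, 73, 75, 78, 80}
insert 54 → {54, 72, 73, 75, 78, 80}
advance → 54; now {72, 73, 75, 78, 80}
advance → 72; now {73, 75, 78, 80}
insert 53 → {53, 73, 75, 78, 80}
insert 62 → {53, 62, 73, 75, 78, 80}
insert 55 → {53, 55, 62, 73, 75, 78, 80}
insert 67 → {53, 55, 62, 67, 73, 75, 78, 80}
advance → 53; now {55, 62, 67, 73, 75, 78, 80}
insert 76 → {55, 62, 67, 73, 75, 76, 78, 80}
insert 79 → {55, 62, 67, 73, 75, 76, 78, 79, 80}
insert 52 → {52, 55, 62, 67, 73, 75, 76, 78, 79, 80}
advance → 52; now {55, 62, 67, 73, 75, 76, 78, 79, 80}
advance → 55; now {62, 67, 73, 75, 76, 78, 79, 80}
insert 69 → {62, 67, 69, 73, 75, 76, 78, 79, 80}
insert 60 → {60, 62, 67, 69, 73, 75, 76, 78, 79, 80}
advance → 60; now {62, 67, 69, 73, 75, 76, 78, 79, 80}
insert 70 → {62, 67, 69, 70, 73, 75, 76, 78, 79, 80}
insert 56 → {56, 62, 67, 69, 70, 73, 75, 76, 78, 79, 80}
advance → 56; now {62, 67, 69, 70, 73, 75, 76, 78, 79, 80}
advance → 62; now {67, 69, 70, 73, 75, 76, 78, 79, 80}
insert 58 → {58, 67, 69, 70, 73, 75, 76, 78, 79, 80}
insert 64 → {58, 64, 67, 69, 70, 73, 75, 76, 78, 79, 80}
advance → 58; now {64, 67, 69, 70, 73, 75, 76, 78, 79, 80}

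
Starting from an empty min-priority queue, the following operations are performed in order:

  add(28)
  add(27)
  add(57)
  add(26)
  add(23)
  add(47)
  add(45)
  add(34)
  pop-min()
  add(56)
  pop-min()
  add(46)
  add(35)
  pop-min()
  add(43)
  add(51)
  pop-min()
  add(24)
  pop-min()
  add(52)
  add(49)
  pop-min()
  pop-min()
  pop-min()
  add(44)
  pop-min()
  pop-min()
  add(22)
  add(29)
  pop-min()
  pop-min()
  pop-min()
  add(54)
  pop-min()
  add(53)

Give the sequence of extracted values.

23 → 26 → 27 → 28 → 24 → 34 → 35 → 43 → 44 → 45 → 22 → 29 → 46 → 47

insert 28 → {28}
insert 27 → {27, 28}
insert 57 → {27, 28, 57}
insert 26 → {26, 27, 28, 57}
insert 23 → {23, 26, 27, 28, 57}
insert 47 → {23, 26, 27, 28, 47, 57}
insert 45 → {23, 26, 27, 28, 45, 47, 57}
insert 34 → {23, 26, 27, 28, 34, 45, 47, 57}
pop-min → 23; now {26, 27, 28, 34, 45, 47, 57}
insert 56 → {26, 27, 28, 34, 45, 47, 56, 57}
pop-min → 26; now {27, 28, 34, 45, 47, 56, 57}
insert 46 → {27, 28, 34, 45, 46, 47, 56, 57}
insert 35 → {27, 28, 34, 35, 45, 46, 47, 56, 57}
pop-min → 27; now {28, 34, 35, 45, 46, 47, 56, 57}
insert 43 → {28, 34, 35, 43, 45, 46, 47, 56, 57}
insert 51 → {28, 34, 35, 43, 45, 46, 47, 51, 56, 57}
pop-min → 28; now {34, 35, 43, 45, 46, 47, 51, 56, 57}
insert 24 → {24, 34, 35, 43, 45, 46, 47, 51, 56, 57}
pop-min → 24; now {34, 35, 43, 45, 46, 47, 51, 56, 57}
insert 52 → {34, 35, 43, 45, 46, 47, 51, 52, 56, 57}
insert 49 → {34, 35, 43, 45, 46, 47, 49, 51, 52, 56, 57}
pop-min → 34; now {35, 43, 45, 46, 47, 49, 51, 52, 56, 57}
pop-min → 35; now {43, 45, 46, 47, 49, 51, 52, 56, 57}
pop-min → 43; now {45, 46, 47, 49, 51, 52, 56, 57}
insert 44 → {44, 45, 46, 47, 49, 51, 52, 56, 57}
pop-min → 44; now {45, 46, 47, 49, 51, 52, 56, 57}
pop-min → 45; now {46, 47, 49, 51, 52, 56, 57}
insert 22 → {22, 46, 47, 49, 51, 52, 56, 57}
insert 29 → {22, 29, 46, 47, 49, 51, 52, 56, 57}
pop-min → 22; now {29, 46, 47, 49, 51, 52, 56, 57}
pop-min → 29; now {46, 47, 49, 51, 52, 56, 57}
pop-min → 46; now {47, 49, 51, 52, 56, 57}
insert 54 → {47, 49, 51, 52, 54, 56, 57}
pop-min → 47; now {49, 51, 52, 54, 56, 57}
insert 53 → {49, 51, 52, 53, 54, 56, 57}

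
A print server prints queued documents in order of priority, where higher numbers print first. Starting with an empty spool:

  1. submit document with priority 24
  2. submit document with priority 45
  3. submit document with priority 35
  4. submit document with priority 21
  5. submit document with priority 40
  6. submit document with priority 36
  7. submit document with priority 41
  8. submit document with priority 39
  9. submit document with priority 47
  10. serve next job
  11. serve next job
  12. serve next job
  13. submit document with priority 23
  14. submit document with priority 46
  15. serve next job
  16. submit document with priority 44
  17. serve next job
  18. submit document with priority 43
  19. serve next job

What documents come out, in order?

insert 24 → {24}
insert 45 → {45, 24}
insert 35 → {45, 35, 24}
insert 21 → {45, 35, 24, 21}
insert 40 → {45, 40, 35, 24, 21}
insert 36 → {45, 40, 36, 35, 24, 21}
insert 41 → {45, 41, 40, 36, 35, 24, 21}
insert 39 → {45, 41, 40, 39, 36, 35, 24, 21}
insert 47 → {47, 45, 41, 40, 39, 36, 35, 24, 21}
serve next job → 47; now {45, 41, 40, 39, 36, 35, 24, 21}
serve next job → 45; now {41, 40, 39, 36, 35, 24, 21}
serve next job → 41; now {40, 39, 36, 35, 24, 21}
insert 23 → {40, 39, 36, 35, 24, 23, 21}
insert 46 → {46, 40, 39, 36, 35, 24, 23, 21}
serve next job → 46; now {40, 39, 36, 35, 24, 23, 21}
insert 44 → {44, 40, 39, 36, 35, 24, 23, 21}
serve next job → 44; now {40, 39, 36, 35, 24, 23, 21}
insert 43 → {43, 40, 39, 36, 35, 24, 23, 21}
serve next job → 43; now {40, 39, 36, 35, 24, 23, 21}

47 → 45 → 41 → 46 → 44 → 43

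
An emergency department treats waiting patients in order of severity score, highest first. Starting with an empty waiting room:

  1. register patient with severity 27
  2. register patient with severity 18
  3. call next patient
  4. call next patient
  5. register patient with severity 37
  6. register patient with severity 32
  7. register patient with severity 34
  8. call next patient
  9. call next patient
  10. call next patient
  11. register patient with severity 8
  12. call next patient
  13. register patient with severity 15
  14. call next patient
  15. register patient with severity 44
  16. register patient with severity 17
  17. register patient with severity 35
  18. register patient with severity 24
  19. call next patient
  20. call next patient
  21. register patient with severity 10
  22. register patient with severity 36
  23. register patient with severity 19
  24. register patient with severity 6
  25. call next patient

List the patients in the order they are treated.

27, 18, 37, 34, 32, 8, 15, 44, 35, 36

insert 27 → {27}
insert 18 → {27, 18}
call next patient → 27; now {18}
call next patient → 18; now {}
insert 37 → {37}
insert 32 → {37, 32}
insert 34 → {37, 34, 32}
call next patient → 37; now {34, 32}
call next patient → 34; now {32}
call next patient → 32; now {}
insert 8 → {8}
call next patient → 8; now {}
insert 15 → {15}
call next patient → 15; now {}
insert 44 → {44}
insert 17 → {44, 17}
insert 35 → {44, 35, 17}
insert 24 → {44, 35, 24, 17}
call next patient → 44; now {35, 24, 17}
call next patient → 35; now {24, 17}
insert 10 → {24, 17, 10}
insert 36 → {36, 24, 17, 10}
insert 19 → {36, 24, 19, 17, 10}
insert 6 → {36, 24, 19, 17, 10, 6}
call next patient → 36; now {24, 19, 17, 10, 6}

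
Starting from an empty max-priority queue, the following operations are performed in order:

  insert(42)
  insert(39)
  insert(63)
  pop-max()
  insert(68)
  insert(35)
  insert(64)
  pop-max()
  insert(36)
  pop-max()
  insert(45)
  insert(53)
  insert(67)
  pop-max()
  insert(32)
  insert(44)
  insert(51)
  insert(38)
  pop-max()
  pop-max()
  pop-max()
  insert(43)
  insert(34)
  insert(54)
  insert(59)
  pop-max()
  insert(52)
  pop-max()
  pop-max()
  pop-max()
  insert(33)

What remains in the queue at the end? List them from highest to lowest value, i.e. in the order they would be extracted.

insert 42 → {42}
insert 39 → {42, 39}
insert 63 → {63, 42, 39}
pop-max → 63; now {42, 39}
insert 68 → {68, 42, 39}
insert 35 → {68, 42, 39, 35}
insert 64 → {68, 64, 42, 39, 35}
pop-max → 68; now {64, 42, 39, 35}
insert 36 → {64, 42, 39, 36, 35}
pop-max → 64; now {42, 39, 36, 35}
insert 45 → {45, 42, 39, 36, 35}
insert 53 → {53, 45, 42, 39, 36, 35}
insert 67 → {67, 53, 45, 42, 39, 36, 35}
pop-max → 67; now {53, 45, 42, 39, 36, 35}
insert 32 → {53, 45, 42, 39, 36, 35, 32}
insert 44 → {53, 45, 44, 42, 39, 36, 35, 32}
insert 51 → {53, 51, 45, 44, 42, 39, 36, 35, 32}
insert 38 → {53, 51, 45, 44, 42, 39, 38, 36, 35, 32}
pop-max → 53; now {51, 45, 44, 42, 39, 38, 36, 35, 32}
pop-max → 51; now {45, 44, 42, 39, 38, 36, 35, 32}
pop-max → 45; now {44, 42, 39, 38, 36, 35, 32}
insert 43 → {44, 43, 42, 39, 38, 36, 35, 32}
insert 34 → {44, 43, 42, 39, 38, 36, 35, 34, 32}
insert 54 → {54, 44, 43, 42, 39, 38, 36, 35, 34, 32}
insert 59 → {59, 54, 44, 43, 42, 39, 38, 36, 35, 34, 32}
pop-max → 59; now {54, 44, 43, 42, 39, 38, 36, 35, 34, 32}
insert 52 → {54, 52, 44, 43, 42, 39, 38, 36, 35, 34, 32}
pop-max → 54; now {52, 44, 43, 42, 39, 38, 36, 35, 34, 32}
pop-max → 52; now {44, 43, 42, 39, 38, 36, 35, 34, 32}
pop-max → 44; now {43, 42, 39, 38, 36, 35, 34, 32}
insert 33 → {43, 42, 39, 38, 36, 35, 34, 33, 32}

43, 42, 39, 38, 36, 35, 34, 33, 32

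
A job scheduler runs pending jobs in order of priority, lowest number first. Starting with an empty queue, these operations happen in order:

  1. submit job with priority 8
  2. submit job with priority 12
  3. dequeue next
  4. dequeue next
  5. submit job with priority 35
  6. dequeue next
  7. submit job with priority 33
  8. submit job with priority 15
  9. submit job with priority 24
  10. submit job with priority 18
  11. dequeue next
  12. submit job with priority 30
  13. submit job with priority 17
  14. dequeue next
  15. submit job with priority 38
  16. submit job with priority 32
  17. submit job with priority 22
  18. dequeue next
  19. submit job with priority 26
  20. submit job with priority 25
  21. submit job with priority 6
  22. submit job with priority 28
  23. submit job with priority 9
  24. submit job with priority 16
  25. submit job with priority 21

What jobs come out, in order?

[8, 12, 35, 15, 17, 18]

insert 8 → {8}
insert 12 → {8, 12}
dequeue next → 8; now {12}
dequeue next → 12; now {}
insert 35 → {35}
dequeue next → 35; now {}
insert 33 → {33}
insert 15 → {15, 33}
insert 24 → {15, 24, 33}
insert 18 → {15, 18, 24, 33}
dequeue next → 15; now {18, 24, 33}
insert 30 → {18, 24, 30, 33}
insert 17 → {17, 18, 24, 30, 33}
dequeue next → 17; now {18, 24, 30, 33}
insert 38 → {18, 24, 30, 33, 38}
insert 32 → {18, 24, 30, 32, 33, 38}
insert 22 → {18, 22, 24, 30, 32, 33, 38}
dequeue next → 18; now {22, 24, 30, 32, 33, 38}
insert 26 → {22, 24, 26, 30, 32, 33, 38}
insert 25 → {22, 24, 25, 26, 30, 32, 33, 38}
insert 6 → {6, 22, 24, 25, 26, 30, 32, 33, 38}
insert 28 → {6, 22, 24, 25, 26, 28, 30, 32, 33, 38}
insert 9 → {6, 9, 22, 24, 25, 26, 28, 30, 32, 33, 38}
insert 16 → {6, 9, 16, 22, 24, 25, 26, 28, 30, 32, 33, 38}
insert 21 → {6, 9, 16, 21, 22, 24, 25, 26, 28, 30, 32, 33, 38}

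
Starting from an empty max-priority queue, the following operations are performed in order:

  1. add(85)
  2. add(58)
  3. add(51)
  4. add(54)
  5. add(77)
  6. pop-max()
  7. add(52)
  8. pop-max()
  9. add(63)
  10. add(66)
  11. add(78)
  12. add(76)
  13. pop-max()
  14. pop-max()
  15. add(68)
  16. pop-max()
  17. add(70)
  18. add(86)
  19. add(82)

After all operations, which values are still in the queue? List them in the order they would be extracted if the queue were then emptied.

insert 85 → {85}
insert 58 → {85, 58}
insert 51 → {85, 58, 51}
insert 54 → {85, 58, 54, 51}
insert 77 → {85, 77, 58, 54, 51}
pop-max → 85; now {77, 58, 54, 51}
insert 52 → {77, 58, 54, 52, 51}
pop-max → 77; now {58, 54, 52, 51}
insert 63 → {63, 58, 54, 52, 51}
insert 66 → {66, 63, 58, 54, 52, 51}
insert 78 → {78, 66, 63, 58, 54, 52, 51}
insert 76 → {78, 76, 66, 63, 58, 54, 52, 51}
pop-max → 78; now {76, 66, 63, 58, 54, 52, 51}
pop-max → 76; now {66, 63, 58, 54, 52, 51}
insert 68 → {68, 66, 63, 58, 54, 52, 51}
pop-max → 68; now {66, 63, 58, 54, 52, 51}
insert 70 → {70, 66, 63, 58, 54, 52, 51}
insert 86 → {86, 70, 66, 63, 58, 54, 52, 51}
insert 82 → {86, 82, 70, 66, 63, 58, 54, 52, 51}

86 → 82 → 70 → 66 → 63 → 58 → 54 → 52 → 51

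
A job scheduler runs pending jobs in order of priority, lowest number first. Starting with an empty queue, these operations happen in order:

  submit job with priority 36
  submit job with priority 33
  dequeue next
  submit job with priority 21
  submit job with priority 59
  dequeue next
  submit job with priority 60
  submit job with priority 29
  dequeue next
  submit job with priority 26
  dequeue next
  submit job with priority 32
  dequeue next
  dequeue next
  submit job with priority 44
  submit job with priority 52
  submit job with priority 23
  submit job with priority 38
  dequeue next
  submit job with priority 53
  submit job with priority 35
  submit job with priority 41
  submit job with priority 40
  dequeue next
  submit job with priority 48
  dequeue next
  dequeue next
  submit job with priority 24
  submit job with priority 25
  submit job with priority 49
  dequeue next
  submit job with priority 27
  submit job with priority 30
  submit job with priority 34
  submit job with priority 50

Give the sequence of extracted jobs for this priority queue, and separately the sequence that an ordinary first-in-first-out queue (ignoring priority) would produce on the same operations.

insert 36 → {36}
insert 33 → {33, 36}
dequeue next → 33; now {36}
insert 21 → {21, 36}
insert 59 → {21, 36, 59}
dequeue next → 21; now {36, 59}
insert 60 → {36, 59, 60}
insert 29 → {29, 36, 59, 60}
dequeue next → 29; now {36, 59, 60}
insert 26 → {26, 36, 59, 60}
dequeue next → 26; now {36, 59, 60}
insert 32 → {32, 36, 59, 60}
dequeue next → 32; now {36, 59, 60}
dequeue next → 36; now {59, 60}
insert 44 → {44, 59, 60}
insert 52 → {44, 52, 59, 60}
insert 23 → {23, 44, 52, 59, 60}
insert 38 → {23, 38, 44, 52, 59, 60}
dequeue next → 23; now {38, 44, 52, 59, 60}
insert 53 → {38, 44, 52, 53, 59, 60}
insert 35 → {35, 38, 44, 52, 53, 59, 60}
insert 41 → {35, 38, 41, 44, 52, 53, 59, 60}
insert 40 → {35, 38, 40, 41, 44, 52, 53, 59, 60}
dequeue next → 35; now {38, 40, 41, 44, 52, 53, 59, 60}
insert 48 → {38, 40, 41, 44, 48, 52, 53, 59, 60}
dequeue next → 38; now {40, 41, 44, 48, 52, 53, 59, 60}
dequeue next → 40; now {41, 44, 48, 52, 53, 59, 60}
insert 24 → {24, 41, 44, 48, 52, 53, 59, 60}
insert 25 → {24, 25, 41, 44, 48, 52, 53, 59, 60}
insert 49 → {24, 25, 41, 44, 48, 49, 52, 53, 59, 60}
dequeue next → 24; now {25, 41, 44, 48, 49, 52, 53, 59, 60}
insert 27 → {25, 27, 41, 44, 48, 49, 52, 53, 59, 60}
insert 30 → {25, 27, 30, 41, 44, 48, 49, 52, 53, 59, 60}
insert 34 → {25, 27, 30, 34, 41, 44, 48, 49, 52, 53, 59, 60}
insert 50 → {25, 27, 30, 34, 41, 44, 48, 49, 50, 52, 53, 59, 60}

priority queue: [33, 21, 29, 26, 32, 36, 23, 35, 38, 40, 24]; FIFO queue: 36 → 33 → 21 → 59 → 60 → 29 → 26 → 32 → 44 → 52 → 23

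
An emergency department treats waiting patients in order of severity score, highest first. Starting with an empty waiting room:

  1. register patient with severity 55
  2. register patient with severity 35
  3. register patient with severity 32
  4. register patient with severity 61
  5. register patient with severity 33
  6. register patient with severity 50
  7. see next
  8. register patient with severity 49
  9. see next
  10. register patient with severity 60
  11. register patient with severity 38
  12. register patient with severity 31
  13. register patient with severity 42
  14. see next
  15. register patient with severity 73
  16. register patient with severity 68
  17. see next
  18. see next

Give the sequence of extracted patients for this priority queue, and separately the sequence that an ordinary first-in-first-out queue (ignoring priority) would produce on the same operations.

insert 55 → {55}
insert 35 → {55, 35}
insert 32 → {55, 35, 32}
insert 61 → {61, 55, 35, 32}
insert 33 → {61, 55, 35, 33, 32}
insert 50 → {61, 55, 50, 35, 33, 32}
see next → 61; now {55, 50, 35, 33, 32}
insert 49 → {55, 50, 49, 35, 33, 32}
see next → 55; now {50, 49, 35, 33, 32}
insert 60 → {60, 50, 49, 35, 33, 32}
insert 38 → {60, 50, 49, 38, 35, 33, 32}
insert 31 → {60, 50, 49, 38, 35, 33, 32, 31}
insert 42 → {60, 50, 49, 42, 38, 35, 33, 32, 31}
see next → 60; now {50, 49, 42, 38, 35, 33, 32, 31}
insert 73 → {73, 50, 49, 42, 38, 35, 33, 32, 31}
insert 68 → {73, 68, 50, 49, 42, 38, 35, 33, 32, 31}
see next → 73; now {68, 50, 49, 42, 38, 35, 33, 32, 31}
see next → 68; now {50, 49, 42, 38, 35, 33, 32, 31}

priority queue: [61, 55, 60, 73, 68]; FIFO queue: 55, 35, 32, 61, 33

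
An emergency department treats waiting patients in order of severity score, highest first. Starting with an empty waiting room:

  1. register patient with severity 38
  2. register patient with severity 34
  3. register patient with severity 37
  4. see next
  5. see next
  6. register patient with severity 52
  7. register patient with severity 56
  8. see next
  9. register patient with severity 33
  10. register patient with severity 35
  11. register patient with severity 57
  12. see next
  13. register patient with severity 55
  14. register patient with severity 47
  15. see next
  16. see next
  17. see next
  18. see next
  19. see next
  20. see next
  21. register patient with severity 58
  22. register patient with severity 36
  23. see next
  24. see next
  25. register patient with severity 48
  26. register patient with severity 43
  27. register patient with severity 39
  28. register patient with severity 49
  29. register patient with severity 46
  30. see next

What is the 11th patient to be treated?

58

insert 38 → {38}
insert 34 → {38, 34}
insert 37 → {38, 37, 34}
see next → 38; now {37, 34}
see next → 37; now {34}
insert 52 → {52, 34}
insert 56 → {56, 52, 34}
see next → 56; now {52, 34}
insert 33 → {52, 34, 33}
insert 35 → {52, 35, 34, 33}
insert 57 → {57, 52, 35, 34, 33}
see next → 57; now {52, 35, 34, 33}
insert 55 → {55, 52, 35, 34, 33}
insert 47 → {55, 52, 47, 35, 34, 33}
see next → 55; now {52, 47, 35, 34, 33}
see next → 52; now {47, 35, 34, 33}
see next → 47; now {35, 34, 33}
see next → 35; now {34, 33}
see next → 34; now {33}
see next → 33; now {}
insert 58 → {58}
insert 36 → {58, 36}
see next → 58; now {36}
see next → 36; now {}
insert 48 → {48}
insert 43 → {48, 43}
insert 39 → {48, 43, 39}
insert 49 → {49, 48, 43, 39}
insert 46 → {49, 48, 46, 43, 39}
see next → 49; now {48, 46, 43, 39}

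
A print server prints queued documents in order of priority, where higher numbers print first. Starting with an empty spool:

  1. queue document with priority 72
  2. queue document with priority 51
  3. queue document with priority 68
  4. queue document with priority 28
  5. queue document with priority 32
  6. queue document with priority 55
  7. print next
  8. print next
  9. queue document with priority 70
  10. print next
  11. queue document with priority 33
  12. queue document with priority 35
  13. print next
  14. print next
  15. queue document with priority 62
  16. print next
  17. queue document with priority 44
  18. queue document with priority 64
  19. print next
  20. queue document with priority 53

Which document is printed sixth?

62

insert 72 → {72}
insert 51 → {72, 51}
insert 68 → {72, 68, 51}
insert 28 → {72, 68, 51, 28}
insert 32 → {72, 68, 51, 32, 28}
insert 55 → {72, 68, 55, 51, 32, 28}
print next → 72; now {68, 55, 51, 32, 28}
print next → 68; now {55, 51, 32, 28}
insert 70 → {70, 55, 51, 32, 28}
print next → 70; now {55, 51, 32, 28}
insert 33 → {55, 51, 33, 32, 28}
insert 35 → {55, 51, 35, 33, 32, 28}
print next → 55; now {51, 35, 33, 32, 28}
print next → 51; now {35, 33, 32, 28}
insert 62 → {62, 35, 33, 32, 28}
print next → 62; now {35, 33, 32, 28}
insert 44 → {44, 35, 33, 32, 28}
insert 64 → {64, 44, 35, 33, 32, 28}
print next → 64; now {44, 35, 33, 32, 28}
insert 53 → {53, 44, 35, 33, 32, 28}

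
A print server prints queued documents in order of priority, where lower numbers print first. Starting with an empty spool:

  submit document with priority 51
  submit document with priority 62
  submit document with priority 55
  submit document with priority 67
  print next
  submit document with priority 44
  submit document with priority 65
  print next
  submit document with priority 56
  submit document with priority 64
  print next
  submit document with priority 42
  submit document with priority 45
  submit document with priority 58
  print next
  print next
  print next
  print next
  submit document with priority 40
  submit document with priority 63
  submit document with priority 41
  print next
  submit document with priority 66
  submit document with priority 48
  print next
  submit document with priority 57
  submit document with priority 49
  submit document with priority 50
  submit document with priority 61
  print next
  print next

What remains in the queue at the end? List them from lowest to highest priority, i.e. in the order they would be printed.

50, 57, 61, 62, 63, 64, 65, 66, 67

insert 51 → {51}
insert 62 → {51, 62}
insert 55 → {51, 55, 62}
insert 67 → {51, 55, 62, 67}
print next → 51; now {55, 62, 67}
insert 44 → {44, 55, 62, 67}
insert 65 → {44, 55, 62, 65, 67}
print next → 44; now {55, 62, 65, 67}
insert 56 → {55, 56, 62, 65, 67}
insert 64 → {55, 56, 62, 64, 65, 67}
print next → 55; now {56, 62, 64, 65, 67}
insert 42 → {42, 56, 62, 64, 65, 67}
insert 45 → {42, 45, 56, 62, 64, 65, 67}
insert 58 → {42, 45, 56, 58, 62, 64, 65, 67}
print next → 42; now {45, 56, 58, 62, 64, 65, 67}
print next → 45; now {56, 58, 62, 64, 65, 67}
print next → 56; now {58, 62, 64, 65, 67}
print next → 58; now {62, 64, 65, 67}
insert 40 → {40, 62, 64, 65, 67}
insert 63 → {40, 62, 63, 64, 65, 67}
insert 41 → {40, 41, 62, 63, 64, 65, 67}
print next → 40; now {41, 62, 63, 64, 65, 67}
insert 66 → {41, 62, 63, 64, 65, 66, 67}
insert 48 → {41, 48, 62, 63, 64, 65, 66, 67}
print next → 41; now {48, 62, 63, 64, 65, 66, 67}
insert 57 → {48, 57, 62, 63, 64, 65, 66, 67}
insert 49 → {48, 49, 57, 62, 63, 64, 65, 66, 67}
insert 50 → {48, 49, 50, 57, 62, 63, 64, 65, 66, 67}
insert 61 → {48, 49, 50, 57, 61, 62, 63, 64, 65, 66, 67}
print next → 48; now {49, 50, 57, 61, 62, 63, 64, 65, 66, 67}
print next → 49; now {50, 57, 61, 62, 63, 64, 65, 66, 67}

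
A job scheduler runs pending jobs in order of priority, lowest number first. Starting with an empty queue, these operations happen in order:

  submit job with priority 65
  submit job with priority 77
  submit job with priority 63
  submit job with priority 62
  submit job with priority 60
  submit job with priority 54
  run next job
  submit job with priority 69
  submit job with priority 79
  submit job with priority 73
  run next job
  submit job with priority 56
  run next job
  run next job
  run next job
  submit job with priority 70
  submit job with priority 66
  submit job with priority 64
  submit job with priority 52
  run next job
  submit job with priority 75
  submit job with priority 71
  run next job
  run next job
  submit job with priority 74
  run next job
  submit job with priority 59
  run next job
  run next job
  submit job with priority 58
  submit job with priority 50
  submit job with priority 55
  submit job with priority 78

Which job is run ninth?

insert 65 → {65}
insert 77 → {65, 77}
insert 63 → {63, 65, 77}
insert 62 → {62, 63, 65, 77}
insert 60 → {60, 62, 63, 65, 77}
insert 54 → {54, 60, 62, 63, 65, 77}
run next job → 54; now {60, 62, 63, 65, 77}
insert 69 → {60, 62, 63, 65, 69, 77}
insert 79 → {60, 62, 63, 65, 69, 77, 79}
insert 73 → {60, 62, 63, 65, 69, 73, 77, 79}
run next job → 60; now {62, 63, 65, 69, 73, 77, 79}
insert 56 → {56, 62, 63, 65, 69, 73, 77, 79}
run next job → 56; now {62, 63, 65, 69, 73, 77, 79}
run next job → 62; now {63, 65, 69, 73, 77, 79}
run next job → 63; now {65, 69, 73, 77, 79}
insert 70 → {65, 69, 70, 73, 77, 79}
insert 66 → {65, 66, 69, 70, 73, 77, 79}
insert 64 → {64, 65, 66, 69, 70, 73, 77, 79}
insert 52 → {52, 64, 65, 66, 69, 70, 73, 77, 79}
run next job → 52; now {64, 65, 66, 69, 70, 73, 77, 79}
insert 75 → {64, 65, 66, 69, 70, 73, 75, 77, 79}
insert 71 → {64, 65, 66, 69, 70, 71, 73, 75, 77, 79}
run next job → 64; now {65, 66, 69, 70, 71, 73, 75, 77, 79}
run next job → 65; now {66, 69, 70, 71, 73, 75, 77, 79}
insert 74 → {66, 69, 70, 71, 73, 74, 75, 77, 79}
run next job → 66; now {69, 70, 71, 73, 74, 75, 77, 79}
insert 59 → {59, 69, 70, 71, 73, 74, 75, 77, 79}
run next job → 59; now {69, 70, 71, 73, 74, 75, 77, 79}
run next job → 69; now {70, 71, 73, 74, 75, 77, 79}
insert 58 → {58, 70, 71, 73, 74, 75, 77, 79}
insert 50 → {50, 58, 70, 71, 73, 74, 75, 77, 79}
insert 55 → {50, 55, 58, 70, 71, 73, 74, 75, 77, 79}
insert 78 → {50, 55, 58, 70, 71, 73, 74, 75, 77, 78, 79}

66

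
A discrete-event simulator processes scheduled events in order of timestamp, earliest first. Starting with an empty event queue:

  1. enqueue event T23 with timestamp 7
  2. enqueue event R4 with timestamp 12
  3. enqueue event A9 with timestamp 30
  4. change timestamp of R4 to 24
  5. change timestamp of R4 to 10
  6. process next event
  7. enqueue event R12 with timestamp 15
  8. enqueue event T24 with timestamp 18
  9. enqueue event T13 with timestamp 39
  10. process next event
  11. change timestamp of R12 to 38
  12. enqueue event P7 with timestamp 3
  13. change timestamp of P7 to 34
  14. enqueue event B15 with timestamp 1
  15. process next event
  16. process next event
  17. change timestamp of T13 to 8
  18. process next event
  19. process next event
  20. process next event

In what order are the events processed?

add T23 (timestamp 7) → {T23:7}
add R4 (timestamp 12) → {T23:7, R4:12}
add A9 (timestamp 30) → {T23:7, R4:12, A9:30}
update R4 to timestamp 24 → {T23:7, R4:24, A9:30}
update R4 to timestamp 10 → {T23:7, R4:10, A9:30}
process next event → T23; now {R4:10, A9:30}
add R12 (timestamp 15) → {R4:10, R12:15, A9:30}
add T24 (timestamp 18) → {R4:10, R12:15, T24:18, A9:30}
add T13 (timestamp 39) → {R4:10, R12:15, T24:18, A9:30, T13:39}
process next event → R4; now {R12:15, T24:18, A9:30, T13:39}
update R12 to timestamp 38 → {T24:18, A9:30, R12:38, T13:39}
add P7 (timestamp 3) → {P7:3, T24:18, A9:30, R12:38, T13:39}
update P7 to timestamp 34 → {T24:18, A9:30, P7:34, R12:38, T13:39}
add B15 (timestamp 1) → {B15:1, T24:18, A9:30, P7:34, R12:38, T13:39}
process next event → B15; now {T24:18, A9:30, P7:34, R12:38, T13:39}
process next event → T24; now {A9:30, P7:34, R12:38, T13:39}
update T13 to timestamp 8 → {T13:8, A9:30, P7:34, R12:38}
process next event → T13; now {A9:30, P7:34, R12:38}
process next event → A9; now {P7:34, R12:38}
process next event → P7; now {R12:38}

T23, R4, B15, T24, T13, A9, P7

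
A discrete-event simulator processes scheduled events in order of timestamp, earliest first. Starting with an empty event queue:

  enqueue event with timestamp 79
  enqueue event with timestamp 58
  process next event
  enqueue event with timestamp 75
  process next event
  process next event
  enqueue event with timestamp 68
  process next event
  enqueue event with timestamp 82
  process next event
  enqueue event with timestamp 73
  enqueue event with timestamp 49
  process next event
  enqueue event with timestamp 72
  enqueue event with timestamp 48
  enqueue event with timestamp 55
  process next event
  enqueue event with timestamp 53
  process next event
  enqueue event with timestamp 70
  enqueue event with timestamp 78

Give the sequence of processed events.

58, 75, 79, 68, 82, 49, 48, 53

insert 79 → {79}
insert 58 → {58, 79}
process next event → 58; now {79}
insert 75 → {75, 79}
process next event → 75; now {79}
process next event → 79; now {}
insert 68 → {68}
process next event → 68; now {}
insert 82 → {82}
process next event → 82; now {}
insert 73 → {73}
insert 49 → {49, 73}
process next event → 49; now {73}
insert 72 → {72, 73}
insert 48 → {48, 72, 73}
insert 55 → {48, 55, 72, 73}
process next event → 48; now {55, 72, 73}
insert 53 → {53, 55, 72, 73}
process next event → 53; now {55, 72, 73}
insert 70 → {55, 70, 72, 73}
insert 78 → {55, 70, 72, 73, 78}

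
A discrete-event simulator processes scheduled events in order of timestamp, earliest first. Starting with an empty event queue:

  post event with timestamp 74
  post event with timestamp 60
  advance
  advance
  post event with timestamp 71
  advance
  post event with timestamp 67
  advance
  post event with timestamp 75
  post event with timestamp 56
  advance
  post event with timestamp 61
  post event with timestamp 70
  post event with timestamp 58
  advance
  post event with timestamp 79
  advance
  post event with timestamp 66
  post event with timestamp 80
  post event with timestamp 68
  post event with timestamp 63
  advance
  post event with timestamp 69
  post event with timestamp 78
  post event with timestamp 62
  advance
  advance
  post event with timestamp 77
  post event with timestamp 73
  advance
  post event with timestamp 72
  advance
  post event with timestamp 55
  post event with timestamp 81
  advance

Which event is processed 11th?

68

insert 74 → {74}
insert 60 → {60, 74}
advance → 60; now {74}
advance → 74; now {}
insert 71 → {71}
advance → 71; now {}
insert 67 → {67}
advance → 67; now {}
insert 75 → {75}
insert 56 → {56, 75}
advance → 56; now {75}
insert 61 → {61, 75}
insert 70 → {61, 70, 75}
insert 58 → {58, 61, 70, 75}
advance → 58; now {61, 70, 75}
insert 79 → {61, 70, 75, 79}
advance → 61; now {70, 75, 79}
insert 66 → {66, 70, 75, 79}
insert 80 → {66, 70, 75, 79, 80}
insert 68 → {66, 68, 70, 75, 79, 80}
insert 63 → {63, 66, 68, 70, 75, 79, 80}
advance → 63; now {66, 68, 70, 75, 79, 80}
insert 69 → {66, 68, 69, 70, 75, 79, 80}
insert 78 → {66, 68, 69, 70, 75, 78, 79, 80}
insert 62 → {62, 66, 68, 69, 70, 75, 78, 79, 80}
advance → 62; now {66, 68, 69, 70, 75, 78, 79, 80}
advance → 66; now {68, 69, 70, 75, 78, 79, 80}
insert 77 → {68, 69, 70, 75, 77, 78, 79, 80}
insert 73 → {68, 69, 70, 73, 75, 77, 78, 79, 80}
advance → 68; now {69, 70, 73, 75, 77, 78, 79, 80}
insert 72 → {69, 70, 72, 73, 75, 77, 78, 79, 80}
advance → 69; now {70, 72, 73, 75, 77, 78, 79, 80}
insert 55 → {55, 70, 72, 73, 75, 77, 78, 79, 80}
insert 81 → {55, 70, 72, 73, 75, 77, 78, 79, 80, 81}
advance → 55; now {70, 72, 73, 75, 77, 78, 79, 80, 81}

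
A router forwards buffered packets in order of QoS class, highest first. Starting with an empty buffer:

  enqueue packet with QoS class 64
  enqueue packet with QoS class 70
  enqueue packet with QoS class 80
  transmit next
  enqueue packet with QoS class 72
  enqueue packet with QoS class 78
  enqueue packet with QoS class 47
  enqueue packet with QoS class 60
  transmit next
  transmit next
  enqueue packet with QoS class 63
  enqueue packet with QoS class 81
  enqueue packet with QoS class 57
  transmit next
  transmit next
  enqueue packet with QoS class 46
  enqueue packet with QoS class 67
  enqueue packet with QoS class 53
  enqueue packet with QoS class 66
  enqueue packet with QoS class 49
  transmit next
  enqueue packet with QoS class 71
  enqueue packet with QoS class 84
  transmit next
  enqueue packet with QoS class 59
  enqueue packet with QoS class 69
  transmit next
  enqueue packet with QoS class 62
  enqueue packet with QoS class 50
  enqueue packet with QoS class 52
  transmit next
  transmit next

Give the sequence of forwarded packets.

80, 78, 72, 81, 70, 67, 84, 71, 69, 66

insert 64 → {64}
insert 70 → {70, 64}
insert 80 → {80, 70, 64}
transmit next → 80; now {70, 64}
insert 72 → {72, 70, 64}
insert 78 → {78, 72, 70, 64}
insert 47 → {78, 72, 70, 64, 47}
insert 60 → {78, 72, 70, 64, 60, 47}
transmit next → 78; now {72, 70, 64, 60, 47}
transmit next → 72; now {70, 64, 60, 47}
insert 63 → {70, 64, 63, 60, 47}
insert 81 → {81, 70, 64, 63, 60, 47}
insert 57 → {81, 70, 64, 63, 60, 57, 47}
transmit next → 81; now {70, 64, 63, 60, 57, 47}
transmit next → 70; now {64, 63, 60, 57, 47}
insert 46 → {64, 63, 60, 57, 47, 46}
insert 67 → {67, 64, 63, 60, 57, 47, 46}
insert 53 → {67, 64, 63, 60, 57, 53, 47, 46}
insert 66 → {67, 66, 64, 63, 60, 57, 53, 47, 46}
insert 49 → {67, 66, 64, 63, 60, 57, 53, 49, 47, 46}
transmit next → 67; now {66, 64, 63, 60, 57, 53, 49, 47, 46}
insert 71 → {71, 66, 64, 63, 60, 57, 53, 49, 47, 46}
insert 84 → {84, 71, 66, 64, 63, 60, 57, 53, 49, 47, 46}
transmit next → 84; now {71, 66, 64, 63, 60, 57, 53, 49, 47, 46}
insert 59 → {71, 66, 64, 63, 60, 59, 57, 53, 49, 47, 46}
insert 69 → {71, 69, 66, 64, 63, 60, 59, 57, 53, 49, 47, 46}
transmit next → 71; now {69, 66, 64, 63, 60, 59, 57, 53, 49, 47, 46}
insert 62 → {69, 66, 64, 63, 62, 60, 59, 57, 53, 49, 47, 46}
insert 50 → {69, 66, 64, 63, 62, 60, 59, 57, 53, 50, 49, 47, 46}
insert 52 → {69, 66, 64, 63, 62, 60, 59, 57, 53, 52, 50, 49, 47, 46}
transmit next → 69; now {66, 64, 63, 62, 60, 59, 57, 53, 52, 50, 49, 47, 46}
transmit next → 66; now {64, 63, 62, 60, 59, 57, 53, 52, 50, 49, 47, 46}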